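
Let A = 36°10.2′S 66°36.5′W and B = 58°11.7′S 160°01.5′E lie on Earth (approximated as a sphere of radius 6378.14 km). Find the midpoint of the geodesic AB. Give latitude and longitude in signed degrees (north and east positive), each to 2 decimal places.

Central angle δ = 1.3598 rad. Interpolating on the sphere with fraction f = 0.5:
P = [sin((1−f)δ)·A + sin(fδ)·B] / sin δ = 0.6430·A + 0.6430·B in Cartesian coordinates,
giving P = (-0.1124, -0.3606, -0.9259), i.e. latitude -67.81°, longitude -107.31°.

-67.81°, -107.31°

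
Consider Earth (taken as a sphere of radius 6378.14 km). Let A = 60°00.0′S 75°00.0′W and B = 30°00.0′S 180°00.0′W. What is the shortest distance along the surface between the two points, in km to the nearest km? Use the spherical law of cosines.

In radians: φ₁ = -1.0472, φ₂ = -0.5236, Δλ = -105.000° = -1.8326 rad.
cos c = sin φ₁ sin φ₂ + cos φ₁ cos φ₂ cos Δλ = (-0.8660)(-0.5000) + (0.5000)(0.8660)(-0.2588) = 0.32094,
so c = arccos(0.32094) = 1.24407 rad.
Distance = R·c = 6378.14 × 1.2441 ≈ 7935 km.

7935 km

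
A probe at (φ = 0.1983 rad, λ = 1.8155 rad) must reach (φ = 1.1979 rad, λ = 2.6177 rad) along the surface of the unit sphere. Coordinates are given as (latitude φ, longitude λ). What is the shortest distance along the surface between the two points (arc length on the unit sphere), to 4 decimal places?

1.1244

Let φ₁ = 0.1983 rad, φ₂ = 1.1979 rad, and Δλ = 0.8022 rad.
cos c = sin φ₁ sin φ₂ + cos φ₁ cos φ₂ cos Δλ = (0.1970)(0.9313) + (0.9804)(0.3643)(0.6951) = 0.43175,
so c = arccos(0.43175) = 1.12437 rad.
On the unit sphere the arc length equals the central angle: 1.1244.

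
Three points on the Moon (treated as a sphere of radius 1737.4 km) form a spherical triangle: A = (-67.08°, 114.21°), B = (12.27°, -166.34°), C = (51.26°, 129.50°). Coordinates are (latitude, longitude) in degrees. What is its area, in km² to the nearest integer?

4599485 km²

Side lengths (central angles): a = 1.1238, b = 2.0753, c = 1.6972 rad; semiperimeter s = 2.4481.
By l'Huilier's theorem, tan(E/4) = √[tan(s/2) tan((s−a)/2) tan((s−b)/2) tan((s−c)/2)], giving spherical excess E = 1.5237 rad.
Area = E·R² = 1.5237 × (1737.4)² ≈ 4599485 km².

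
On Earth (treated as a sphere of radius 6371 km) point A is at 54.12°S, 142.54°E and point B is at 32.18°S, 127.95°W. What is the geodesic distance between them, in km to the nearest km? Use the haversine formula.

In radians: φ₁ = -0.9446, φ₂ = -0.5616, Δλ = 89.510° = 1.5622 rad.
Haversine: a = sin²(Δφ/2) + cos φ₁ cos φ₂ sin²(Δλ/2) = 0.0362 + (0.5861)(0.8464)(0.4957) = 0.28212.
Central angle c = 2·arcsin(√a) = 1.11991 rad.
Distance = R·c = 6371 × 1.1199 ≈ 7135 km.

7135 km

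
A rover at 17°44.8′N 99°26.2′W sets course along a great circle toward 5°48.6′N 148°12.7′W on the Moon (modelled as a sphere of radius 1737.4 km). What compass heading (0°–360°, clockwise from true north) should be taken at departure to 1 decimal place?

262.1°

Δλ = -48.775° = -0.8513 rad.
y = sin Δλ · cos φ₂ = (-0.7521)(0.9949) = -0.7483
x = cos φ₁ sin φ₂ − sin φ₁ cos φ₂ cos Δλ = (0.9524)(0.1012) − (0.3048)(0.9949)(0.6590) = -0.1034
θ = atan2(y, x) = -97.87°; adding 360° gives 262.1°.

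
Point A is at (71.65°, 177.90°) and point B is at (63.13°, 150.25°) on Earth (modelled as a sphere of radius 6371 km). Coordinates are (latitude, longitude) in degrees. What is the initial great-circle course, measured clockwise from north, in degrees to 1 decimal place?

With φ₁ = 1.2505, φ₂ = 1.1018, Δλ = -0.4826 rad, the forward-azimuth formula gives
θ = atan2( sin Δλ cos φ₂ , cos φ₁ sin φ₂ − sin φ₁ cos φ₂ cos Δλ ) = atan2(-0.2097, -0.0992) = -115.30°.
Adding 360° brings this into [0°, 360°): 244.7°.

244.7°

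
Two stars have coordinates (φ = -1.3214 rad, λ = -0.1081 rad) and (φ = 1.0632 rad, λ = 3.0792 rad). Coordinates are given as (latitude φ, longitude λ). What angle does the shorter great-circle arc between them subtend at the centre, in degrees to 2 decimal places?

165.18°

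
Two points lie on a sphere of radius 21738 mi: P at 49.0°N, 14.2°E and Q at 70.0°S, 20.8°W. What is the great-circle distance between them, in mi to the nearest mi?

With latitudes φ₁ = 49.000°, φ₂ = -70.000° and longitude difference Δλ = -35.000°:
Haversine: a = sin²(Δφ/2) + cos φ₁ cos φ₂ sin²(Δλ/2) = 0.7424 + (0.6561)(0.3420)(0.0904) = 0.76269.
Central angle c = 2·arcsin(√a) = 2.12397 rad.
Distance = R·c = 21738 × 2.1240 ≈ 46171 mi.

46171 mi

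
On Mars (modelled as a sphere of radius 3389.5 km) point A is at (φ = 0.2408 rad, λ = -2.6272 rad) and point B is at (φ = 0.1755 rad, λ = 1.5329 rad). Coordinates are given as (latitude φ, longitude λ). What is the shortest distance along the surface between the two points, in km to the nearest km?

In radians: φ₁ = 0.2408, φ₂ = 0.1755, Δλ = -121.644° = -2.1231 rad.
cos c = sin φ₁ sin φ₂ + cos φ₁ cos φ₂ cos Δλ = (0.2385)(0.1746) + (0.9711)(0.9846)(-0.5246) = -0.46004,
so c = arccos(-0.46004) = 2.04883 rad.
Distance = R·c = 3389.5 × 2.0488 ≈ 6945 km.

6945 km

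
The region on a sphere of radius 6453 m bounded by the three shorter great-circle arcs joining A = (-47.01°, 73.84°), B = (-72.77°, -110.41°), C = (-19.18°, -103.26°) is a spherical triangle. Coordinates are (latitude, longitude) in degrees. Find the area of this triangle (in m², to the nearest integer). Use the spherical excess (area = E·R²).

Side lengths (central angles): a = 0.9380, b = 1.9855, c = 1.0504 rad; semiperimeter s = 1.9869.
By l'Huilier's theorem, tan(E/4) = √[tan(s/2) tan((s−a)/2) tan((s−b)/2) tan((s−c)/2)], giving spherical excess E = 0.0729 rad.
Area = E·R² = 0.0729 × (6453)² ≈ 3037487 m².

3037487 m²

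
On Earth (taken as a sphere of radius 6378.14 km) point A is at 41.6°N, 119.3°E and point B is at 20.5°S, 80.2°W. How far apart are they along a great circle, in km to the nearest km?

Let φ₁ = 0.7261 rad, φ₂ = -0.3578 rad, and Δλ = 2.8013 rad.
cos c = sin φ₁ sin φ₂ + cos φ₁ cos φ₂ cos Δλ = (0.6639)(-0.3502) + (0.7478)(0.9367)(-0.9426) = -0.89278,
so c = arccos(-0.89278) = 2.67427 rad.
Distance = R·c = 6378.14 × 2.6743 ≈ 17057 km.

17057 km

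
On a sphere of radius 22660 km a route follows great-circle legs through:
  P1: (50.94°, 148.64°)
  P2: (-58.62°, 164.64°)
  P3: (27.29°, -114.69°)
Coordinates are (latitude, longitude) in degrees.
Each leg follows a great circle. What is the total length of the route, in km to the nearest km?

86526 km

Leg P1→P2: central angle 1.9257 rad, distance 43636.5 km.
Leg P2→P3: central angle 1.8927 rad, distance 42889.5 km.
Total: 43636.5 + 42889.5 ≈ 86526 km.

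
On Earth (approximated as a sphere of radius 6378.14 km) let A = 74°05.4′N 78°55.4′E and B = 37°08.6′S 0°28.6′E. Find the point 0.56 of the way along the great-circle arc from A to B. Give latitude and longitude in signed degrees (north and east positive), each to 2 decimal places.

The central angle between A and B is δ = 2.1376 rad.
With f = 0.56, the slerp weights are sin((1−f)δ)/sin δ = 0.9576 and sin(fδ)/sin δ = 1.1035.
Weighted sum of the unit vectors: (0.9576)·(0.0527,0.2690,0.9617) + (1.1035)·(0.7971,0.0066,-0.6038) = (0.9300, 0.2649, 0.2546).
Converting back: φ = atan2(z, √(x²+y²)) = 14.75°, λ = atan2(y, x) = 15.90°.

14.75°, 15.90°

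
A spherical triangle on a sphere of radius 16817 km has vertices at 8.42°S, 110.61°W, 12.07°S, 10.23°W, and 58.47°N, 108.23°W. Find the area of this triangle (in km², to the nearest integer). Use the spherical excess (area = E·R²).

411547657 km²

Side lengths (central angles): a = 1.8229, b = 1.1679, c = 1.7150 rad; semiperimeter s = 2.3529.
By l'Huilier's theorem, tan(E/4) = √[tan(s/2) tan((s−a)/2) tan((s−b)/2) tan((s−c)/2)], giving spherical excess E = 1.4552 rad.
Area = E·R² = 1.4552 × (16817)² ≈ 411547657 km².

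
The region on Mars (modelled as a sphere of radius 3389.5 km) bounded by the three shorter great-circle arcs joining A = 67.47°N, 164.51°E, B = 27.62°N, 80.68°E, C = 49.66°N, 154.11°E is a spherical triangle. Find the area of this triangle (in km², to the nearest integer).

2121475 km²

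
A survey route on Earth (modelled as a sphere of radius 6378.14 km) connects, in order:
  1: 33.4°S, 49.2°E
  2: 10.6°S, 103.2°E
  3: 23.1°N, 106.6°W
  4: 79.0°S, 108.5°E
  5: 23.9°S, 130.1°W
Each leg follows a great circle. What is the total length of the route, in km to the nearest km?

Leg 1→2: central angle 0.9476 rad, distance 6044.2 km.
Leg 2→3: central angle 2.5997 rad, distance 16581.3 km.
Leg 3→4: central angle 2.1279 rad, distance 13572.0 km.
Leg 4→5: central angle 1.2590 rad, distance 8029.8 km.
Total: 6044.2 + 16581.3 + 13572.0 + 8029.8 ≈ 44227 km.

44227 km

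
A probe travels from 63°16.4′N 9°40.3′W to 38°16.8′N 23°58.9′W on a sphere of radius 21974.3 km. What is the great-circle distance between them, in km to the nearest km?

In radians: φ₁ = 1.1043, φ₂ = 0.6681, Δλ = -14.310° = -0.2498 rad.
cos c = sin φ₁ sin φ₂ + cos φ₁ cos φ₂ cos Δλ = (0.8932)(0.6195) + (0.4497)(0.7850)(0.9690) = 0.89540,
so c = arccos(0.89540) = 0.46146 rad.
Distance = R·c = 21974.3 × 0.4615 ≈ 10140 km.

10140 km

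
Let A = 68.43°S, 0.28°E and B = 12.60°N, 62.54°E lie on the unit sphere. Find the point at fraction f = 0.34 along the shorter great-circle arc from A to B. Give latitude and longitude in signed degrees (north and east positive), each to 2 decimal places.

-44.31°, 39.15°

The central angle between A and B is δ = 1.6067 rad.
With f = 0.34, the slerp weights are sin((1−f)δ)/sin δ = 0.8731 and sin(fδ)/sin δ = 0.5198.
Weighted sum of the unit vectors: (0.8731)·(0.3676,0.0018,-0.9300) + (0.5198)·(0.4500,0.8660,0.2181) = (0.5549, 0.4517, -0.6986).
Converting back: φ = atan2(z, √(x²+y²)) = -44.31°, λ = atan2(y, x) = 39.15°.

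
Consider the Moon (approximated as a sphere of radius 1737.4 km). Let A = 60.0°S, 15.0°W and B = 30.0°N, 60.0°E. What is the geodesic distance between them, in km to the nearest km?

3297 km

Let φ₁ = -1.0472 rad, φ₂ = 0.5236 rad, and Δλ = 1.3090 rad.
cos c = sin φ₁ sin φ₂ + cos φ₁ cos φ₂ cos Δλ = (-0.8660)(0.5000) + (0.5000)(0.8660)(0.2588) = -0.32094,
so c = arccos(-0.32094) = 1.89752 rad.
Distance = R·c = 1737.4 × 1.8975 ≈ 3297 km.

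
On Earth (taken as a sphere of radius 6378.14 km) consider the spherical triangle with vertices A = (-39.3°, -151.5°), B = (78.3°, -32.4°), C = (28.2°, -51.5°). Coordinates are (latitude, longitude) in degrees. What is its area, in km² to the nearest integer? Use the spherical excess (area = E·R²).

Side lengths (central angles): a = 0.8872, b = 2.0017, c = 2.3414 rad; semiperimeter s = 2.6151.
By l'Huilier's theorem, tan(E/4) = √[tan(s/2) tan((s−a)/2) tan((s−b)/2) tan((s−c)/2)], giving spherical excess E = 1.6425 rad.
Area = E·R² = 1.6425 × (6378.14)² ≈ 66818378 km².

66818378 km²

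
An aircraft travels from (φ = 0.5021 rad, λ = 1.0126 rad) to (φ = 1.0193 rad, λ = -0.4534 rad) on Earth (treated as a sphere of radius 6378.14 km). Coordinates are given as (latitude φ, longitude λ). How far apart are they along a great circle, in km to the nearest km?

Let φ₁ = 0.5021 rad, φ₂ = 1.0193 rad, and Δλ = -1.4660 rad.
cos c = sin φ₁ sin φ₂ + cos φ₁ cos φ₂ cos Δλ = (0.4813)(0.8517) + (0.8766)(0.5240)(0.1046) = 0.45796,
so c = arccos(0.45796) = 1.09510 rad.
Distance = R·c = 6378.14 × 1.0951 ≈ 6985 km.

6985 km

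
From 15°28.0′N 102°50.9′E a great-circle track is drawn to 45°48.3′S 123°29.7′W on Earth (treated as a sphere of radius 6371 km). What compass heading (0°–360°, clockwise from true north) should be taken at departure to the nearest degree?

Δλ = 133.657° = 2.3327 rad.
y = sin Δλ · cos φ₂ = (0.7235)(0.6971) = 0.5043
x = cos φ₁ sin φ₂ − sin φ₁ cos φ₂ cos Δλ = (0.9638)(-0.7170) − (0.2667)(0.6971)(-0.6903) = -0.5627
θ = atan2(y, x) = 138.13°, so the bearing is 138°.

138°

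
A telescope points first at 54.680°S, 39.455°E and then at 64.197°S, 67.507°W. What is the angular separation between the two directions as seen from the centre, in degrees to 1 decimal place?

48.6°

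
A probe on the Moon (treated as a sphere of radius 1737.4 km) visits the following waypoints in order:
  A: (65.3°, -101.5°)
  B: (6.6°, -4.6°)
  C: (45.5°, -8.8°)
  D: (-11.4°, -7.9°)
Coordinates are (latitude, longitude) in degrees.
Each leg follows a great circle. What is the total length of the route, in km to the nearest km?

Leg A→B: central angle 1.5162 rad, distance 2634.3 km.
Leg B→C: central angle 0.6819 rad, distance 1184.7 km.
Leg C→D: central angle 0.9932 rad, distance 1725.6 km.
Total: 2634.3 + 1184.7 + 1725.6 ≈ 5545 km.

5545 km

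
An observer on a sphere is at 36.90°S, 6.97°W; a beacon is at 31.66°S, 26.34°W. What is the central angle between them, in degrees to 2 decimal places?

Let φ₁ = -0.6440 rad, φ₂ = -0.5526 rad, and Δλ = -0.3381 rad.
cos c = sin φ₁ sin φ₂ + cos φ₁ cos φ₂ cos Δλ = (-0.6004)(-0.5249) + (0.7997)(0.8512)(0.9434) = 0.95729,
so c = arccos(0.95729) = 0.29331 rad.
So the angular separation is 16.81°.

16.81°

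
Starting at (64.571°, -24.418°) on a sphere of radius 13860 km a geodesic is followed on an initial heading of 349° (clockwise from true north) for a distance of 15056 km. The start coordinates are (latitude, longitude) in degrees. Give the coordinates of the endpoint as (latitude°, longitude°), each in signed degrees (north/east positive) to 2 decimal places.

Angular distance δ = d/R = 15056/13860 = 1.08629 rad; initial bearing θ = 6.0912 rad.
sin φ₂ = sin φ₁ cos δ + cos φ₁ sin δ cos θ = (0.9031)(0.4658) + (0.4294)(0.8849)(0.9816) = 0.7936, so φ₂ = 52.53°.
Δλ = atan2(sin θ sin δ cos φ₁, cos δ − sin φ₁ sin φ₂) = atan2(-0.0725, -0.2510) = -163.887°.
λ₂ = -24.418° − 163.887° = -188.31° → 171.69° after wrapping to (−180°, 180°].

52.53°, 171.69°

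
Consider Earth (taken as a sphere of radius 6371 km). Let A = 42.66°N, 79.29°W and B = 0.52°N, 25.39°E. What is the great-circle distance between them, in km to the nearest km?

11162 km

In radians: φ₁ = 0.7446, φ₂ = 0.0091, Δλ = 104.680° = 1.8270 rad.
cos c = sin φ₁ sin φ₂ + cos φ₁ cos φ₂ cos Δλ = (0.6776)(0.0091) + (0.7354)(1.0000)(-0.2534) = -0.18020,
so c = arccos(-0.18020) = 1.75199 rad.
Distance = R·c = 6371 × 1.7520 ≈ 11162 km.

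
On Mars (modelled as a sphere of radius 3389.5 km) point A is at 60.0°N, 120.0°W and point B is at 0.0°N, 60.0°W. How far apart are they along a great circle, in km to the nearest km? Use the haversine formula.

4468 km

In radians: φ₁ = 1.0472, φ₂ = 0.0000, Δλ = 60.000° = 1.0472 rad.
Haversine: a = sin²(Δφ/2) + cos φ₁ cos φ₂ sin²(Δλ/2) = 0.2500 + (0.5000)(1.0000)(0.2500) = 0.37500.
Central angle c = 2·arcsin(√a) = 1.31812 rad.
Distance = R·c = 3389.5 × 1.3181 ≈ 4468 km.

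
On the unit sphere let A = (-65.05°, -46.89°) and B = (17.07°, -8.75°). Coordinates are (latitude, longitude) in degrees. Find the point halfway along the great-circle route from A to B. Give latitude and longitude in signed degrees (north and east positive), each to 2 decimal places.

-25.02°, -20.19°

Central angle δ = 1.5198 rad. Interpolating on the sphere with fraction f = 0.5:
P = [sin((1−f)δ)·A + sin(fδ)·B] / sin δ = 0.6897·A + 0.6897·B in Cartesian coordinates,
giving P = (0.8505, -0.3127, -0.4229), i.e. latitude -25.02°, longitude -20.19°.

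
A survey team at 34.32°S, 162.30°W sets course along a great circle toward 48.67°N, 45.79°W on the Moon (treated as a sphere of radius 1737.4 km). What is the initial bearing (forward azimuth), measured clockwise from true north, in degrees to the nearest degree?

52°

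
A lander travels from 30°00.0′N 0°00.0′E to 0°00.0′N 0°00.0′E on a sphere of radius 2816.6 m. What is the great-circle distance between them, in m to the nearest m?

1475 m

With latitudes φ₁ = 30.000°, φ₂ = 0.000° and longitude difference Δλ = 0.000°:
cos c = sin φ₁ sin φ₂ + cos φ₁ cos φ₂ cos Δλ = (0.5000)(0.0000) + (0.8660)(1.0000)(1.0000) = 0.86603,
so c = arccos(0.86603) = 0.52360 rad.
Distance = R·c = 2816.6 × 0.5236 ≈ 1475 m.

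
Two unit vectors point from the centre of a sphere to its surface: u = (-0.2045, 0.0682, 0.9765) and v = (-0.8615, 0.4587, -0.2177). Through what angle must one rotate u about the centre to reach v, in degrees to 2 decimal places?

u·v = -0.0051; |u| = 1.0000, |v| = 1.0000.
cos θ = (u·v)/(|u||v|) = -0.0051, so θ = 90.29°.

90.29°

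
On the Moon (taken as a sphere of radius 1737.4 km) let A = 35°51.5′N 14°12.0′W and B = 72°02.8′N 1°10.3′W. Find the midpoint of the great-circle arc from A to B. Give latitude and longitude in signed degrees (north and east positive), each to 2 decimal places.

Central angle δ = 0.6424 rad. Interpolating on the sphere with fraction f = 0.5:
P = [sin((1−f)δ)·A + sin(fδ)·B] / sin δ = 0.5270·A + 0.5270·B in Cartesian coordinates,
giving P = (0.5764, -0.1081, 0.8100), i.e. latitude 54.09°, longitude -10.62°.

54.09°, -10.62°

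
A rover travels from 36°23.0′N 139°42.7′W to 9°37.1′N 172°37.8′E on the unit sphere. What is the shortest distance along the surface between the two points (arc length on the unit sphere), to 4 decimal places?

0.8844

Let φ₁ = 0.6350 rad, φ₂ = 0.1679 rad, and Δλ = -0.8318 rad.
Haversine: a = sin²(Δφ/2) + cos φ₁ cos φ₂ sin²(Δλ/2) = 0.0536 + (0.8051)(0.9859)(0.1632) = 0.18313.
Central angle c = 2·arcsin(√a) = 0.88442 rad.
On the unit sphere the arc length equals the central angle: 0.8844.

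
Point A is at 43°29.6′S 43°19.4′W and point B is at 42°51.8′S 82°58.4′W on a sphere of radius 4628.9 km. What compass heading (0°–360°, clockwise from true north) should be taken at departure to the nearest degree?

257°

Δλ = -39.650° = -0.6920 rad.
y = sin Δλ · cos φ₂ = (-0.6381)(0.7330) = -0.4677
x = cos φ₁ sin φ₂ − sin φ₁ cos φ₂ cos Δλ = (0.7255)(-0.6803) − (-0.6883)(0.7330)(0.7700) = -0.1051
θ = atan2(y, x) = -102.66°; adding 360° gives 257°.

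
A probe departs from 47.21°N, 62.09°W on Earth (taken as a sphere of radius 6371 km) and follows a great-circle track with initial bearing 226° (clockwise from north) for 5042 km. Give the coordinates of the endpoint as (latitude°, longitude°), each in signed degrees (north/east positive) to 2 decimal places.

10.38°, -93.44°

Angular distance δ = d/R = 5042/6371 = 0.79140 rad; initial bearing θ = 3.9444 rad.
sin φ₂ = sin φ₁ cos δ + cos φ₁ sin δ cos θ = (0.7338)(0.7029) + (0.6793)(0.7113)(-0.6947) = 0.1801, so φ₂ = 10.38°.
Δλ = atan2(sin θ sin δ cos φ₁, cos δ − sin φ₁ sin φ₂) = atan2(-0.3476, 0.5707) = -31.346°.
λ₂ = -62.090° − 31.346° = -93.44°.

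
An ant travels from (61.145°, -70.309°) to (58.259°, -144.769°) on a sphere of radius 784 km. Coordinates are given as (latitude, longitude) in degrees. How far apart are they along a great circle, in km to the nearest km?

In radians: φ₁ = 1.0672, φ₂ = 1.0168, Δλ = -74.460° = -1.2996 rad.
cos c = sin φ₁ sin φ₂ + cos φ₁ cos φ₂ cos Δλ = (0.8758)(0.8504) + (0.4826)(0.5261)(0.2679) = 0.81287,
so c = arccos(0.81287) = 0.62174 rad.
Distance = R·c = 784 × 0.6217 ≈ 487 km.

487 km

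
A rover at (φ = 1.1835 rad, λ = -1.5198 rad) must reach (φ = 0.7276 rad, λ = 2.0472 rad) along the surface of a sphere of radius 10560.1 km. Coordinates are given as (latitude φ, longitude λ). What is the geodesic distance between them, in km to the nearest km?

With latitudes φ₁ = 67.810°, φ₂ = 41.688° and longitude difference Δλ = -155.626°:
cos c = sin φ₁ sin φ₂ + cos φ₁ cos φ₂ cos Δλ = (0.9259)(0.6651) + (0.3777)(0.7468)(-0.9109) = 0.35891,
so c = arccos(0.35891) = 1.20369 rad.
Distance = R·c = 10560.1 × 1.2037 ≈ 12711 km.

12711 km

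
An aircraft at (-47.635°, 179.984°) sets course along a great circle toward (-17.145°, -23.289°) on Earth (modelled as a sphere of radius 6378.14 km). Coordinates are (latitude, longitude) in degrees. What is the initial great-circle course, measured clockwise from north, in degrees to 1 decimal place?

With φ₁ = -0.8314, φ₂ = -0.2992, Δλ = 2.7354 rad, the forward-azimuth formula gives
θ = atan2( sin Δλ cos φ₂ , cos φ₁ sin φ₂ − sin φ₁ cos φ₂ cos Δλ ) = atan2(0.3776, -0.8472) = 155.98°.
So the initial bearing is 156.0°.

156.0°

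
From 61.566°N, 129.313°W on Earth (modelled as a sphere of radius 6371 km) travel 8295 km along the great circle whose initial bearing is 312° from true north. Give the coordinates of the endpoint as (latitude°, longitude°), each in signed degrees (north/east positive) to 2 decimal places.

32.73°, 109.08°

Angular distance δ = d/R = 8295/6371 = 1.30199 rad; initial bearing θ = 5.4454 rad.
sin φ₂ = sin φ₁ cos δ + cos φ₁ sin δ cos θ = (0.8794)(0.2656) + (0.4761)(0.9641)(0.6691) = 0.5407, so φ₂ = 32.73°.
Δλ = atan2(sin θ sin δ cos φ₁, cos δ − sin φ₁ sin φ₂) = atan2(-0.3411, -0.2099) = -121.603°.
λ₂ = -129.313° − 121.603° = -250.92° → 109.08° after wrapping to (−180°, 180°].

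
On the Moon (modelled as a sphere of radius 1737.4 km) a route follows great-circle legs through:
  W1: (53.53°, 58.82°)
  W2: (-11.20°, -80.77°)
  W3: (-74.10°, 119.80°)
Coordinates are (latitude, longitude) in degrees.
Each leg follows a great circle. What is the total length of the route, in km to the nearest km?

Leg W1→W2: central angle 2.2145 rad, distance 3847.5 km.
Leg W2→W3: central angle 1.6356 rad, distance 2841.8 km.
Total: 3847.5 + 2841.8 ≈ 6689 km.

6689 km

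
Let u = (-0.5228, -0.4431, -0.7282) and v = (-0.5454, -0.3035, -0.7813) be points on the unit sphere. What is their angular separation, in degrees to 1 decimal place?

u·v = 0.9886; |u| = 1.0000, |v| = 1.0000.
cos θ = (u·v)/(|u||v|) = 0.9886, so θ = 8.7°.

8.7°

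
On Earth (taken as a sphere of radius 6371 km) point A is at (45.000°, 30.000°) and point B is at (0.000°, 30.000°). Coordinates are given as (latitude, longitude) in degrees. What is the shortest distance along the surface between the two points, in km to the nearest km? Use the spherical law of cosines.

5004 km

In radians: φ₁ = 0.7854, φ₂ = 0.0000, Δλ = 0.000° = 0.0000 rad.
cos c = sin φ₁ sin φ₂ + cos φ₁ cos φ₂ cos Δλ = (0.7071)(0.0000) + (0.7071)(1.0000)(1.0000) = 0.70711,
so c = arccos(0.70711) = 0.78540 rad.
Distance = R·c = 6371 × 0.7854 ≈ 5004 km.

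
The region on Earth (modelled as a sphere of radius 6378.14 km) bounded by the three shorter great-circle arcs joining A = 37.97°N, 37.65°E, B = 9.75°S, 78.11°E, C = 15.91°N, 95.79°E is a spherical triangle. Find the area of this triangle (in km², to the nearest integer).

11771943 km²

Side lengths (central angles): a = 0.5421, b = 0.9657, c = 1.0622 rad; semiperimeter s = 1.2850.
By l'Huilier's theorem, tan(E/4) = √[tan(s/2) tan((s−a)/2) tan((s−b)/2) tan((s−c)/2)], giving spherical excess E = 0.2894 rad.
Area = E·R² = 0.2894 × (6378.14)² ≈ 11771943 km².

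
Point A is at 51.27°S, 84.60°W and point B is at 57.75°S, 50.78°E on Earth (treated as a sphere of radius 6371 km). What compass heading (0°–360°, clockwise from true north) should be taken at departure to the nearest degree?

156°

Δλ = 135.380° = 2.3628 rad.
y = sin Δλ · cos φ₂ = (0.7024)(0.5336) = 0.3748
x = cos φ₁ sin φ₂ − sin φ₁ cos φ₂ cos Δλ = (0.6257)(-0.8457) − (-0.7801)(0.5336)(-0.7118) = -0.8254
θ = atan2(y, x) = 155.58°, so the bearing is 156°.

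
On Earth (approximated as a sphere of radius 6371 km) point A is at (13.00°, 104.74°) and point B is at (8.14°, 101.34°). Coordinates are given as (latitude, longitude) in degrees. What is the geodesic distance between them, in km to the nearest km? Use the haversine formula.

656 km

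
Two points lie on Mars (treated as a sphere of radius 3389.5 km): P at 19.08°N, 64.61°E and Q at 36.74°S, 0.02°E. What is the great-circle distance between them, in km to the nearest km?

4884 km

With latitudes φ₁ = 19.080°, φ₂ = -36.740° and longitude difference Δλ = -64.590°:
cos c = sin φ₁ sin φ₂ + cos φ₁ cos φ₂ cos Δλ = (0.3269)(-0.5982) + (0.9451)(0.8014)(0.4291) = 0.12943,
so c = arccos(0.12943) = 1.44101 rad.
Distance = R·c = 3389.5 × 1.4410 ≈ 4884 km.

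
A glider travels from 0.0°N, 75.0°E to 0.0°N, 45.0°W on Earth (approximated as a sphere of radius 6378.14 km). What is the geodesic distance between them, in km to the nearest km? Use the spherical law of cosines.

In radians: φ₁ = 0.0000, φ₂ = 0.0000, Δλ = -120.000° = -2.0944 rad.
cos c = sin φ₁ sin φ₂ + cos φ₁ cos φ₂ cos Δλ = (0.0000)(0.0000) + (1.0000)(1.0000)(-0.5000) = -0.50000,
so c = arccos(-0.50000) = 2.09440 rad.
Distance = R·c = 6378.14 × 2.0944 ≈ 13358 km.

13358 km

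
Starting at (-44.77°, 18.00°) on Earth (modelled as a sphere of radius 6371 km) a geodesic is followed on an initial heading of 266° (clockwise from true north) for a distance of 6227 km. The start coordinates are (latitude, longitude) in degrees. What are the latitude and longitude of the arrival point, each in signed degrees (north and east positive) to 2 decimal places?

-25.78°, -48.70°

Angular distance δ = d/R = 6227/6371 = 0.97740 rad; initial bearing θ = 4.6426 rad.
sin φ₂ = sin φ₁ cos δ + cos φ₁ sin δ cos θ = (-0.7043)(0.5592) + (0.7099)(0.8290)(-0.0698) = -0.4349, so φ₂ = -25.78°.
Δλ = atan2(sin θ sin δ cos φ₁, cos δ − sin φ₁ sin φ₂) = atan2(-0.5871, 0.2529) = -66.695°.
λ₂ = 18.000° − 66.695° = -48.70°.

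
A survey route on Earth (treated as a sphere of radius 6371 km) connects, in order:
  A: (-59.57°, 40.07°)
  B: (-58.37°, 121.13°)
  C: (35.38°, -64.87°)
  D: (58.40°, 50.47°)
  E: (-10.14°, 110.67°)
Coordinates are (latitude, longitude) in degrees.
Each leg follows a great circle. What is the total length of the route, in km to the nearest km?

39100 km

Leg A→B: central angle 0.6834 rad, distance 4353.8 km.
Leg B→C: central angle 2.7344 rad, distance 17420.8 km.
Leg C→D: central angle 1.2553 rad, distance 7997.4 km.
Leg D→E: central angle 1.4642 rad, distance 9328.4 km.
Total: 4353.8 + 17420.8 + 7997.4 + 9328.4 ≈ 39100 km.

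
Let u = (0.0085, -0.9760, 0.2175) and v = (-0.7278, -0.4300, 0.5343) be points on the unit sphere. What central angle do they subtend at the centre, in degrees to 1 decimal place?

u·v = 0.5297; |u| = 1.0000, |v| = 1.0000.
cos θ = (u·v)/(|u||v|) = 0.5297, so θ = 58.0°.

58.0°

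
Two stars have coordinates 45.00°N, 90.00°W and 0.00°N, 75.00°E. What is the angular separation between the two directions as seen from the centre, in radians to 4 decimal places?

2.3227 rad

With latitudes φ₁ = 45.000°, φ₂ = 0.000° and longitude difference Δλ = 165.000°:
cos c = sin φ₁ sin φ₂ + cos φ₁ cos φ₂ cos Δλ = (0.7071)(0.0000) + (0.7071)(1.0000)(-0.9659) = -0.68301,
so c = arccos(-0.68301) = 2.32268 rad.
So the angular separation is 2.3227 rad.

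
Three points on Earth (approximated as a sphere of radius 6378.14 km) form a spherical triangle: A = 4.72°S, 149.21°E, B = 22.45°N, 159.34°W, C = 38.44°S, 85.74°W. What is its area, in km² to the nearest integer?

Side lengths (central angles): a = 1.6038, b = 1.9792, c = 0.9973 rad; semiperimeter s = 2.2901.
By l'Huilier's theorem, tan(E/4) = √[tan(s/2) tan((s−a)/2) tan((s−b)/2) tan((s−c)/2)], giving spherical excess E = 1.1852 rad.
Area = E·R² = 1.1852 × (6378.14)² ≈ 48213852 km².

48213852 km²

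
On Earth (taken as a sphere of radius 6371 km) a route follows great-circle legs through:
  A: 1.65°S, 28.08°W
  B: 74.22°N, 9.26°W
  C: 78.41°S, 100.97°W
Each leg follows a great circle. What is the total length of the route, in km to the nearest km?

26411 km

Leg A→B: central angle 1.3391 rad, distance 8531.7 km.
Leg B→C: central angle 2.8063 rad, distance 17879.1 km.
Total: 8531.7 + 17879.1 ≈ 26411 km.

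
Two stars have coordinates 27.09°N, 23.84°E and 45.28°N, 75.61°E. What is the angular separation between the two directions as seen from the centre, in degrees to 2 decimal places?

44.66°

Let φ₁ = 0.4728 rad, φ₂ = 0.7903 rad, and Δλ = 0.9036 rad.
cos c = sin φ₁ sin φ₂ + cos φ₁ cos φ₂ cos Δλ = (0.4554)(0.7106) + (0.8903)(0.7036)(0.6188) = 0.71124,
so c = arccos(0.71124) = 0.77954 rad.
So the angular separation is 44.66°.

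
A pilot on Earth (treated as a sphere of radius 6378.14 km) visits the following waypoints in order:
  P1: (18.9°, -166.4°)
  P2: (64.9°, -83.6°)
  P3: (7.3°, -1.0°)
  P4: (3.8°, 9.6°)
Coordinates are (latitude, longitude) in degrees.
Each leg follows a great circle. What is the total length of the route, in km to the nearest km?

17953 km

Leg P1→P2: central angle 1.2200 rad, distance 7781.4 km.
Leg P2→P3: central angle 1.4007 rad, distance 8934.0 km.
Leg P3→P4: central angle 0.1940 rad, distance 1237.2 km.
Total: 7781.4 + 8934.0 + 1237.2 ≈ 17953 km.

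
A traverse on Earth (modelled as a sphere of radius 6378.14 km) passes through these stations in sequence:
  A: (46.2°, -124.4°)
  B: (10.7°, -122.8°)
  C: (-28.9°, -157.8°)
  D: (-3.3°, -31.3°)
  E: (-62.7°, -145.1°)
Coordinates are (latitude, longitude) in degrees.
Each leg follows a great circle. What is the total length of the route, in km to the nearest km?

33923 km

Leg A→B: central angle 0.6200 rad, distance 3954.8 km.
Leg B→C: central angle 0.9085 rad, distance 5794.5 km.
Leg C→D: central angle 2.0853 rad, distance 13300.0 km.
Leg D→E: central angle 1.7048 rad, distance 10873.6 km.
Total: 3954.8 + 5794.5 + 13300.0 + 10873.6 ≈ 33923 km.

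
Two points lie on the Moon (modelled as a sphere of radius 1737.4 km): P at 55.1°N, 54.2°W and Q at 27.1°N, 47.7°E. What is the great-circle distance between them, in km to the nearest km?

With latitudes φ₁ = 55.100°, φ₂ = 27.100° and longitude difference Δλ = 101.900°:
cos c = sin φ₁ sin φ₂ + cos φ₁ cos φ₂ cos Δλ = (0.8202)(0.4555) + (0.5721)(0.8902)(-0.2062) = 0.26859,
so c = arccos(0.26859) = 1.29887 rad.
Distance = R·c = 1737.4 × 1.2989 ≈ 2257 km.

2257 km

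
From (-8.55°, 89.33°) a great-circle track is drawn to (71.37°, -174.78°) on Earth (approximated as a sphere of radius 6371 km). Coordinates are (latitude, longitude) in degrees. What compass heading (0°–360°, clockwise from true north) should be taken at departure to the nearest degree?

19°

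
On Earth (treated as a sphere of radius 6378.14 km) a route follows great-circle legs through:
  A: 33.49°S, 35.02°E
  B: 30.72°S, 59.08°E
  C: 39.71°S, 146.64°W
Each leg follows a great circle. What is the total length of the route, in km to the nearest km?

14043 km

Leg A→B: central angle 0.3582 rad, distance 2284.4 km.
Leg B→C: central angle 1.8436 rad, distance 11758.8 km.
Total: 2284.4 + 11758.8 ≈ 14043 km.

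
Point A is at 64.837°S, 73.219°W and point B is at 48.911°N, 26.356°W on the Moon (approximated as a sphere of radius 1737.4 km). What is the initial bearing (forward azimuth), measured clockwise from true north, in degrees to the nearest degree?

33°

With φ₁ = -1.1316, φ₂ = 0.8537, Δλ = 0.8179 rad, the forward-azimuth formula gives
θ = atan2( sin Δλ cos φ₂ , cos φ₁ sin φ₂ − sin φ₁ cos φ₂ cos Δλ ) = atan2(0.4796, 0.7272) = 33.41°.
So the initial bearing is 33°.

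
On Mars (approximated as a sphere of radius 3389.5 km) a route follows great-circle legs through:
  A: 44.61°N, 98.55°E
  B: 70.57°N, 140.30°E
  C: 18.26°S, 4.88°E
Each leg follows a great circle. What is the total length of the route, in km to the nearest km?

Leg A→B: central angle 0.5754 rad, distance 1950.4 km.
Leg B→C: central angle 2.1182 rad, distance 7179.7 km.
Total: 1950.4 + 7179.7 ≈ 9130 km.

9130 km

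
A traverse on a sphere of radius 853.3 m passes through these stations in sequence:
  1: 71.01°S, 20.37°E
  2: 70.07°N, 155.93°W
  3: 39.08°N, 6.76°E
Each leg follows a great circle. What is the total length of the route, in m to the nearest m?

Leg 1→2: central angle 3.1145 rad, distance 2657.6 m.
Leg 2→3: central angle 1.2239 rad, distance 1044.3 m.
Total: 2657.6 + 1044.3 ≈ 3702 m.

3702 m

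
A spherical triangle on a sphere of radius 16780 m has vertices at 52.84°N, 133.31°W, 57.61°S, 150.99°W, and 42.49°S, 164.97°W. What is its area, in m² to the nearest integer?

Side lengths (central angles): a = 0.3056, b = 1.7307, c = 1.9441 rad; semiperimeter s = 1.9901.
By l'Huilier's theorem, tan(E/4) = √[tan(s/2) tan((s−a)/2) tan((s−b)/2) tan((s−c)/2)], giving spherical excess E = 0.2877 rad.
Area = E·R² = 0.2877 × (16780)² ≈ 80999378 m².

80999378 m²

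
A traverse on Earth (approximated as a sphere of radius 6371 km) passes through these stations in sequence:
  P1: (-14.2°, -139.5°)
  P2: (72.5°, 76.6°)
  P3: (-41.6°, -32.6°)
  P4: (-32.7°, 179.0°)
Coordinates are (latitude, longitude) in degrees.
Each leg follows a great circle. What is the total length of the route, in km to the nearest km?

39276 km

Leg P1→P2: central angle 2.0595 rad, distance 13121.2 km.
Leg P2→P3: central angle 2.3563 rad, distance 15011.7 km.
Leg P3→P4: central angle 1.7490 rad, distance 11143.1 km.
Total: 13121.2 + 15011.7 + 11143.1 ≈ 39276 km.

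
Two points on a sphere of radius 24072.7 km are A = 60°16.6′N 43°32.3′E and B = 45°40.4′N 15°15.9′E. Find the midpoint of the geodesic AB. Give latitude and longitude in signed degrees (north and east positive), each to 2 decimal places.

Central angle δ = 0.3862 rad. Interpolating on the sphere with fraction f = 0.5:
P = [sin((1−f)δ)·A + sin(fδ)·B] / sin δ = 0.5095·A + 0.5095·B in Cartesian coordinates,
giving P = (0.5265, 0.2677, 0.8069), i.e. latitude 53.79°, longitude 26.95°.

53.79°, 26.95°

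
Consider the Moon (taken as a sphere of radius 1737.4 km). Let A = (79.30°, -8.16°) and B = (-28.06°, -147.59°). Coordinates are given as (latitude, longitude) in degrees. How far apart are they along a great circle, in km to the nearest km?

3818 km

In radians: φ₁ = 1.3840, φ₂ = -0.4897, Δλ = -139.430° = -2.4335 rad.
cos c = sin φ₁ sin φ₂ + cos φ₁ cos φ₂ cos Δλ = (0.9826)(-0.4704) + (0.1857)(0.8825)(-0.7596) = -0.58667,
so c = arccos(-0.58667) = 2.19774 rad.
Distance = R·c = 1737.4 × 2.1977 ≈ 3818 km.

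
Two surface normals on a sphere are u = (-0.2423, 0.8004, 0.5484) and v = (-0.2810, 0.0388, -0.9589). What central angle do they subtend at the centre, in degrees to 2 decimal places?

115.26°

u·v = -0.4267; |u| = 1.0000, |v| = 1.0000.
cos θ = (u·v)/(|u||v|) = -0.4267, so θ = 115.26°.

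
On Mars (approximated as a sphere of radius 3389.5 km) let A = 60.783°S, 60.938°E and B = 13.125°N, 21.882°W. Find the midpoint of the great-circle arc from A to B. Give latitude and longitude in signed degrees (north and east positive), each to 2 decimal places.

Central angle δ = 1.7100 rad. Interpolating on the sphere with fraction f = 0.5:
P = [sin((1−f)δ)·A + sin(fδ)·B] / sin δ = 0.7619·A + 0.7619·B in Cartesian coordinates,
giving P = (0.8692, 0.0485, -0.4920), i.e. latitude -29.47°, longitude 3.20°.

-29.47°, 3.20°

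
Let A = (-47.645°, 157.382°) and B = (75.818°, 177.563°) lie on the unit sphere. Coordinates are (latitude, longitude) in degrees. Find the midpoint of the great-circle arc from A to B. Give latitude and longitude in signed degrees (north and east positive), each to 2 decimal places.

14.25°, 162.73°

The central angle between A and B is δ = 2.1670 rad.
With f = 0.5, the slerp weights are sin((1−f)δ)/sin δ = 1.0679 and sin(fδ)/sin δ = 1.0679.
Weighted sum of the unit vectors: (1.0679)·(-0.6219,0.2591,-0.7390) + (1.0679)·(-0.2448,0.0104,0.9695) = (-0.9255, 0.2878, 0.2462).
Converting back: φ = atan2(z, √(x²+y²)) = 14.25°, λ = atan2(y, x) = 162.73°.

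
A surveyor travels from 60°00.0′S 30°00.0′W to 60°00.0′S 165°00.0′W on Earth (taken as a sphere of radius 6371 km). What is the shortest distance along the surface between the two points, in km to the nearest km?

6118 km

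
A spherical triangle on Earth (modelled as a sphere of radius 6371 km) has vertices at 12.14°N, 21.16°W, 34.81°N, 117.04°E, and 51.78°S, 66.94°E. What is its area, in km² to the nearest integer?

Side lengths (central angles): a = 1.6938, b = 1.7165, c = 2.0696 rad; semiperimeter s = 2.7399.
By l'Huilier's theorem, tan(E/4) = √[tan(s/2) tan((s−a)/2) tan((s−b)/2) tan((s−c)/2)], giving spherical excess E = 2.5595 rad.
Area = E·R² = 2.5595 × (6371)² ≈ 103887967 km².

103887967 km²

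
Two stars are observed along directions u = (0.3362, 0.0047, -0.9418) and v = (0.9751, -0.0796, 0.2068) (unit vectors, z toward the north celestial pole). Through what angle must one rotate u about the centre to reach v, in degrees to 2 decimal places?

82.37°

u·v = 0.1327; |u| = 1.0000, |v| = 1.0000.
cos θ = (u·v)/(|u||v|) = 0.1327, so θ = 82.37°.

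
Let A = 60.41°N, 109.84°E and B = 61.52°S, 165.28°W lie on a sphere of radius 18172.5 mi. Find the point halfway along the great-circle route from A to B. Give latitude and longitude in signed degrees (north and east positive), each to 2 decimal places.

Central angle δ = 2.4088 rad. Interpolating on the sphere with fraction f = 0.5:
P = [sin((1−f)δ)·A + sin(fδ)·B] / sin δ = 1.3957·A + 1.3957·B in Cartesian coordinates,
giving P = (-0.8776, 0.4792, -0.0131), i.e. latitude -0.75°, longitude 151.37°.

-0.75°, 151.37°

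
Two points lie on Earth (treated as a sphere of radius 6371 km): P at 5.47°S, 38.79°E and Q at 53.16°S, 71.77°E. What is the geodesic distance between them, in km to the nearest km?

6089 km

With latitudes φ₁ = -5.470°, φ₂ = -53.160° and longitude difference Δλ = 32.980°:
Haversine: a = sin²(Δφ/2) + cos φ₁ cos φ₂ sin²(Δλ/2) = 0.1634 + (0.9954)(0.5996)(0.0806) = 0.21152.
Central angle c = 2·arcsin(√a) = 0.95579 rad.
Distance = R·c = 6371 × 0.9558 ≈ 6089 km.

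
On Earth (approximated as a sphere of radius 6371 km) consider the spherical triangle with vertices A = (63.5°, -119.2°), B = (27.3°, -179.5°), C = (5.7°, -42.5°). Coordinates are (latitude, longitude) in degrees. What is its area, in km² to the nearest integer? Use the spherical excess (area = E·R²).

20403256 km²

Side lengths (central angles): a = 2.2157, b = 1.3786, c = 0.9186 rad; semiperimeter s = 2.2565.
By l'Huilier's theorem, tan(E/4) = √[tan(s/2) tan((s−a)/2) tan((s−b)/2) tan((s−c)/2)], giving spherical excess E = 0.5027 rad.
Area = E·R² = 0.5027 × (6371)² ≈ 20403256 km².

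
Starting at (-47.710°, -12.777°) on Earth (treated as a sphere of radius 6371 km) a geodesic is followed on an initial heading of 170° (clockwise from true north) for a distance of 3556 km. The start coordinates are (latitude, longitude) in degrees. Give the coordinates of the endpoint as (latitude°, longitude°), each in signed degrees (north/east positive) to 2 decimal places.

Angular distance δ = d/R = 3556/6371 = 0.55815 rad; initial bearing θ = 2.9671 rad.
sin φ₂ = sin φ₁ cos δ + cos φ₁ sin δ cos θ = (-0.7397)(0.8482) + (0.6729)(0.5296)(-0.9848) = -0.9784, so φ₂ = -78.08°.
Δλ = atan2(sin θ sin δ cos φ₁, cos δ − sin φ₁ sin φ₂) = atan2(0.0619, 0.1244) = 26.442°.
λ₂ = -12.777° + 26.442° = 13.66°.

-78.08°, 13.66°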